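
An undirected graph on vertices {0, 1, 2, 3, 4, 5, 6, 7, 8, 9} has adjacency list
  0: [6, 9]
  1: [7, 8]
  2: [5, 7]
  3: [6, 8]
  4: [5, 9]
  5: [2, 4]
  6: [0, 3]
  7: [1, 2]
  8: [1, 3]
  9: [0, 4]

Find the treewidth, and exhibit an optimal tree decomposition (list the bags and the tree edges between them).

Treewidth 2.
One optimal decomposition is:
Bags: B1 = {1, 7, 8}  B2 = {3, 7, 8}  B3 = {3, 6, 7}  B4 = {0, 6, 7}  B5 = {0, 7, 9}  B6 = {4, 7, 9}  B7 = {4, 5, 7}  B8 = {2, 5, 7}
Tree: B1–B2, B2–B3, B3–B4, B4–B5, B5–B6, B6–B7, B7–B8

The largest bag has 3 vertices, giving width 2; this decomposition certifies tw(G) ≤ 2. For the lower bound, G contains the cycle 7–1–8–3–6–0–9–4–5–2–7, so G is not a forest; only forests have treewidth ≤ 1, hence tw(G) ≥ 2. Hence tw(G) = 2 exactly.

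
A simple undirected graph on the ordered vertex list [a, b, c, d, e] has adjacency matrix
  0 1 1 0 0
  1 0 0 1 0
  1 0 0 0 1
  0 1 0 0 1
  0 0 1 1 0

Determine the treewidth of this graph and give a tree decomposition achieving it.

Treewidth 2.
Bags: B1 = {a, b, c}  B2 = {b, c, e}  B3 = {b, d, e}
Tree: B1–B2, B2–B3

Each bag holds 3 vertices, so the decomposition has width 2, which upper-bounds the treewidth. The edges b–a–c–e–d–b form a cycle, so G is not a tree and its treewidth is at least 2. Hence tw(G) = 2 exactly.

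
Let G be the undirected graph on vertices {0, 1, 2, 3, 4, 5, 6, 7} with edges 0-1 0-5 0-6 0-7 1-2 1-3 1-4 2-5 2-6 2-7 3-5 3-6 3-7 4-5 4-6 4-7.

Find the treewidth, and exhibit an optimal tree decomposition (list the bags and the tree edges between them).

Treewidth 4.
One such decomposition:
Bags: B1 = {0, 1, 2, 3, 4}  B2 = {0, 2, 3, 4, 5}  B3 = {0, 2, 3, 4, 7}  B4 = {0, 2, 3, 4, 6}
Tree: B1–B2, B2–B3, B3–B4

Each bag holds 5 vertices, so the decomposition has width 4, which upper-bounds the treewidth. For the lower bound: the 5 vertex sets {1,2}, {4,5}, {3,7}, {0}, {6} are disjoint, each induces a connected subgraph, and every pair is joined by at least one edge of G. Contracting each set to a single vertex therefore yields K_{5} as a minor, and since treewidth is minor-monotone, tw(G) ≥ tw(K_{5}) = 4. The upper and lower bounds meet at 4, so that is the treewidth.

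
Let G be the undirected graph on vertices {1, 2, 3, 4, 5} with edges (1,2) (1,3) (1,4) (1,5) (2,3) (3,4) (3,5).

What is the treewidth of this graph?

2

A width-2 tree decomposition is:
Bags: B1 = {1, 2, 3}  B2 = {1, 3, 4}  B3 = {1, 3, 5}
Tree: B1–B2, B1–B3
Each bag holds 3 vertices, so the decomposition has width 2, which upper-bounds the treewidth. Conversely, {1, 2, 3} is a clique of size 3, and the vertices of any clique must share a bag in every tree decomposition; so some bag has ≥ 3 vertices and tw(G) ≥ 2. Hence tw(G) = 2 exactly.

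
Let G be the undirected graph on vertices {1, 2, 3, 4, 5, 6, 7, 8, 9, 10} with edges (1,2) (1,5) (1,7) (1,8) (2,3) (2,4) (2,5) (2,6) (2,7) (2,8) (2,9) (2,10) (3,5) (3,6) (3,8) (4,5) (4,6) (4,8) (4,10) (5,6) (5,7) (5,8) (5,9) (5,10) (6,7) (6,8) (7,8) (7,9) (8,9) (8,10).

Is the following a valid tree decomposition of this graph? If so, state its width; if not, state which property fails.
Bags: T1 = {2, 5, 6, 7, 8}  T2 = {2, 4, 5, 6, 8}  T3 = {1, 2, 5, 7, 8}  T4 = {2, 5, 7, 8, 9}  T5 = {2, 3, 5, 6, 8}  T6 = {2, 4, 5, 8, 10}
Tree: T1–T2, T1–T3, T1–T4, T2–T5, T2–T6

Every vertex of G appears in some bag (union = {1, 2, 3, 4, 5, 6, 7, 8, 9, 10}); every edge is covered by a bag; and for each vertex v the set of bags containing v is connected in the bag tree. The decomposition is therefore valid. The largest bag has 5 vertices, so the width is 4.

Yes; width 4.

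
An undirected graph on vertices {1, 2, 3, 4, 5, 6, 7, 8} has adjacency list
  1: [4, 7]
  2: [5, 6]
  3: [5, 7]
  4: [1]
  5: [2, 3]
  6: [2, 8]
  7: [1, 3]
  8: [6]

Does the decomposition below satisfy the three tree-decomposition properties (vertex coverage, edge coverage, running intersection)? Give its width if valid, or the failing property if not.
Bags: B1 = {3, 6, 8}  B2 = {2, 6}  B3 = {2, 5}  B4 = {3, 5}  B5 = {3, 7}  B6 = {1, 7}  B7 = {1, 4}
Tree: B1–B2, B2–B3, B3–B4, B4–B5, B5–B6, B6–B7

A tree decomposition must satisfy three properties: every vertex lies in some bag; for every edge, both endpoints lie together in some bag; and for every vertex, the bags containing it form a connected subtree. Here bags containing vertex 3 are not connected in the tree, so the decomposition is invalid.

No — bags containing vertex 3 are not connected in the tree.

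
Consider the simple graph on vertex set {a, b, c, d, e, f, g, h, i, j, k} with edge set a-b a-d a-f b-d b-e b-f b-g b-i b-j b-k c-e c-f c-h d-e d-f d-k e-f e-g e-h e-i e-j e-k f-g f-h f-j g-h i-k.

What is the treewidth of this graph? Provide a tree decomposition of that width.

Treewidth 3.
One such decomposition:
Bags: B1 = {e, f, g, h}  B2 = {b, e, f, g}  B3 = {b, d, e, f}  B4 = {a, b, d, f}  B5 = {c, e, f, h}  B6 = {b, d, e, k}  B7 = {b, e, i, k}  B8 = {b, e, f, j}
Tree: B1–B2, B2–B3, B3–B4, B1–B5, B3–B6, B6–B7, B2–B8

Every bag has size at most 4, so the width is 4 − 1 = 3 and tw(G) ≤ 3. On the other hand G contains the 4-clique {e, f, g, h}. A clique must lie in a single bag of any decomposition, so no decomposition can have width below 3. Hence tw(G) = 3 exactly.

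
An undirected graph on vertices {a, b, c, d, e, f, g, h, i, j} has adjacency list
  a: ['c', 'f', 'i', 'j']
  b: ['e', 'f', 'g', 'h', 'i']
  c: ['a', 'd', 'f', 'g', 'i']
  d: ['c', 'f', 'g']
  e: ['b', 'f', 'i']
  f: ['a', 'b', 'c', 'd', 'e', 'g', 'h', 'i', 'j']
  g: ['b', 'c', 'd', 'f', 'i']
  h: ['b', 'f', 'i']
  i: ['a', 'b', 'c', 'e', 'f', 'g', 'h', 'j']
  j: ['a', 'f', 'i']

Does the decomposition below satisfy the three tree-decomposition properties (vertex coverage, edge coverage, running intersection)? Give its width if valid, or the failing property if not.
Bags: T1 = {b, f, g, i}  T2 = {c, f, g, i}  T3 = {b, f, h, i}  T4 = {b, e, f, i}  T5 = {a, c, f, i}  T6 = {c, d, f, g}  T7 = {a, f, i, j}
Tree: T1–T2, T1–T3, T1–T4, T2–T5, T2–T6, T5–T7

Yes; width 3.

Every vertex of G appears in some bag (union = {a, b, c, d, e, f, g, h, i, j}); every edge is covered by a bag; and for each vertex v the set of bags containing v is connected in the bag tree. The decomposition is therefore valid. The largest bag has 4 vertices, so the width is 3.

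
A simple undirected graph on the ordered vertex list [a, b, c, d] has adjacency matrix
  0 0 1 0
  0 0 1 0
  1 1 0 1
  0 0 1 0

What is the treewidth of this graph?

1

A width-1 tree decomposition is:
Bags: B1 = {b, c}  B2 = {c, d}  B3 = {a, c}
Tree: B1–B2, B2–B3
The largest bag has 2 vertices, giving width 1; this decomposition certifies tw(G) ≤ 1. Any graph with an edge has treewidth ≥ 1, and G has the edge b–c. The upper and lower bounds meet at 1, so that is the treewidth.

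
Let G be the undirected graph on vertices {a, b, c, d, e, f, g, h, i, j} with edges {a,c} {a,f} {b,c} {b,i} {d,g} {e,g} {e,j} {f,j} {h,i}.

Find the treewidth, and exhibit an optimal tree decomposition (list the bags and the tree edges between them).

Every bag has size at most 2, so the width is 2 − 1 = 1 and tw(G) ≤ 1. Any graph with an edge has treewidth ≥ 1, and G has the edge h–i. The upper and lower bounds meet at 1, so that is the treewidth.

Treewidth 1.
Bags: B1 = {h, i}  B2 = {b, i}  B3 = {b, c}  B4 = {a, c}  B5 = {a, f}  B6 = {f, j}  B7 = {e, j}  B8 = {e, g}  B9 = {d, g}
Tree: B1–B2, B2–B3, B3–B4, B4–B5, B5–B6, B6–B7, B7–B8, B8–B9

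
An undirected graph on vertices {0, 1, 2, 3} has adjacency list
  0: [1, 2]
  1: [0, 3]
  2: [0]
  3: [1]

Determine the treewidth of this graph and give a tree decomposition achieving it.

Each bag holds 2 vertices, so the decomposition has width 1, which upper-bounds the treewidth. G has an edge, so its treewidth is at least 1. Hence tw(G) = 1 exactly.

Treewidth 1.
Bags: B1 = {0, 2}  B2 = {0, 1}  B3 = {1, 3}
Tree: B1–B2, B2–B3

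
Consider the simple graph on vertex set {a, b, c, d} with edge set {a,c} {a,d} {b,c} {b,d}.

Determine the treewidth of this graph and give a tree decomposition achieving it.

The largest bag has 3 vertices, giving width 2; this decomposition certifies tw(G) ≤ 2. The edges a–c–b–d–a form a cycle, so G is not a tree and its treewidth is at least 2. The upper and lower bounds meet at 2, so that is the treewidth.

Treewidth 2.
Bags: B1 = {a, b, c}  B2 = {a, b, d}
Tree: B1–B2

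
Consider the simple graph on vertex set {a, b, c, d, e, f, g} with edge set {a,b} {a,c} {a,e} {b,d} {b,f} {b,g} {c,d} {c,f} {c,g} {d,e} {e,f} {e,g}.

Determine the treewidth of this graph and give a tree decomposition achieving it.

Every bag has size at most 4, so the width is 4 − 1 = 3 and tw(G) ≤ 3. For the lower bound: the 4 vertex sets {a,c}, {b,g}, {e}, {f} are disjoint, each induces a connected subgraph, and every pair is joined by at least one edge of G. Contracting each set to a single vertex therefore yields K_{4} as a minor, and since treewidth is minor-monotone, tw(G) ≥ tw(K_{4}) = 3. Therefore the treewidth is 3.

Treewidth 3.
Bags: B1 = {a, b, c, e}  B2 = {b, c, e, g}  B3 = {b, c, e, f}  B4 = {b, c, d, e}
Tree: B1–B2, B2–B3, B3–B4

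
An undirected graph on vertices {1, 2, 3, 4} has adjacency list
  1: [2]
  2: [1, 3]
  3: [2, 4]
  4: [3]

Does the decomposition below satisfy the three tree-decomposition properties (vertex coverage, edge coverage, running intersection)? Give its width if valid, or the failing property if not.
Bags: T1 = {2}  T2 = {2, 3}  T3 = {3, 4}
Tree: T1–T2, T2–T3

A tree decomposition must satisfy three properties: every vertex lies in some bag; for every edge, both endpoints lie together in some bag; and for every vertex, the bags containing it form a connected subtree. Here vertex 1 appears in no bag, so the decomposition is invalid.

No — vertex 1 appears in no bag.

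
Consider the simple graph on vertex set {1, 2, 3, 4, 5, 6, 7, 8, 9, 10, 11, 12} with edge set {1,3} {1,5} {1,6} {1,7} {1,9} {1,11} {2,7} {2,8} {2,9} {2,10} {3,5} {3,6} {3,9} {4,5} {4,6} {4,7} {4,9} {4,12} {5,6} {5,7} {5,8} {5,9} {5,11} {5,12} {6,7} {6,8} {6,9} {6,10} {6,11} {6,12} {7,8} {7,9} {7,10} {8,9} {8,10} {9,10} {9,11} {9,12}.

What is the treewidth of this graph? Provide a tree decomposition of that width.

Treewidth 4.
Bags: B1 = {4, 5, 6, 7, 9}  B2 = {5, 6, 7, 8, 9}  B3 = {6, 7, 8, 9, 10}  B4 = {1, 5, 6, 7, 9}  B5 = {2, 7, 8, 9, 10}  B6 = {1, 5, 6, 9, 11}  B7 = {4, 5, 6, 9, 12}  B8 = {1, 3, 5, 6, 9}
Tree: B1–B2, B2–B3, B2–B4, B3–B5, B4–B6, B1–B7, B4–B8

Every bag has size at most 5, so the width is 5 − 1 = 4 and tw(G) ≤ 4. On the other hand G contains the 5-clique {2, 7, 8, 9, 10}. A clique must lie in a single bag of any decomposition, so no decomposition can have width below 4. Therefore the treewidth is 4.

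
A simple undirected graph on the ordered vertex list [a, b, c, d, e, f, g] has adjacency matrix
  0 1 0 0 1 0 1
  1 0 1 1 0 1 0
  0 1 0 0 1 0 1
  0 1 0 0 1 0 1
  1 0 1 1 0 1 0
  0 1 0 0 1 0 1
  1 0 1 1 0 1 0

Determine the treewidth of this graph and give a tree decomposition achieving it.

Treewidth 3.
One optimal decomposition is:
Bags: B1 = {b, e, f, g}  B2 = {b, c, e, g}  B3 = {a, b, e, g}  B4 = {b, d, e, g}
Tree: B1–B2, B2–B3, B3–B4

The largest bag has 4 vertices, giving width 3; this decomposition certifies tw(G) ≤ 3. For the lower bound: the 4 vertex sets {e,f}, {c,g}, {b}, {a} are disjoint, each induces a connected subgraph, and every pair is joined by at least one edge of G. Contracting each set to a single vertex therefore yields K_{4} as a minor, and since treewidth is minor-monotone, tw(G) ≥ tw(K_{4}) = 3. The upper and lower bounds meet at 3, so that is the treewidth.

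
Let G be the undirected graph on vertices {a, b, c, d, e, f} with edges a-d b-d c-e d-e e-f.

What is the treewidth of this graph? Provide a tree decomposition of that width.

Treewidth 1.
Bags: B1 = {d, e}  B2 = {c, e}  B3 = {b, d}  B4 = {a, d}  B5 = {e, f}
Tree: B1–B2, B1–B3, B1–B4, B2–B5

The largest bag has 2 vertices, giving width 1; this decomposition certifies tw(G) ≤ 1. G has an edge, so its treewidth is at least 1. Therefore the treewidth is 1.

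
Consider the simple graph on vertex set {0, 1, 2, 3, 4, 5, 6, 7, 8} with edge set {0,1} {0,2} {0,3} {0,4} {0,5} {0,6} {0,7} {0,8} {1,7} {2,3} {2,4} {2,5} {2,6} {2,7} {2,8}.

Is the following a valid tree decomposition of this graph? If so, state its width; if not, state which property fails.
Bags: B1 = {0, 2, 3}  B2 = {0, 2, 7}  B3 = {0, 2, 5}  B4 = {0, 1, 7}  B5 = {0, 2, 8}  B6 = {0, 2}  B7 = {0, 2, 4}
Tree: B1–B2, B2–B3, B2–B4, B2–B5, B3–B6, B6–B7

No — vertex 6 appears in no bag.

A tree decomposition must satisfy three properties: every vertex lies in some bag; for every edge, both endpoints lie together in some bag; and for every vertex, the bags containing it form a connected subtree. Here vertex 6 appears in no bag, so the decomposition is invalid.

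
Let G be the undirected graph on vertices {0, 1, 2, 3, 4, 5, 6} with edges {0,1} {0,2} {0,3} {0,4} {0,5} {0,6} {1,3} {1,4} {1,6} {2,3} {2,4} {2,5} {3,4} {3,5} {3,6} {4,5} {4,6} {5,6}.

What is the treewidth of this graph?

4

A width-4 tree decomposition is:
Bags: B1 = {0, 1, 3, 4, 6}  B2 = {0, 3, 4, 5, 6}  B3 = {0, 2, 3, 4, 5}
Tree: B1–B2, B2–B3
Each bag holds 5 vertices, so the decomposition has width 4, which upper-bounds the treewidth. On the other hand G contains the 5-clique {0, 1, 3, 4, 6}. A clique must lie in a single bag of any decomposition, so no decomposition can have width below 4. Therefore the treewidth is 4.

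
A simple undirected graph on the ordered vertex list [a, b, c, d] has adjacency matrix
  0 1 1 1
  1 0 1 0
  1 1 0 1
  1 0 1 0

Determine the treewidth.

2

A width-2 tree decomposition is:
Bags: B1 = {a, b, c}  B2 = {a, c, d}
Tree: B1–B2
The largest bag has 3 vertices, giving width 2; this decomposition certifies tw(G) ≤ 2. For the lower bound, the 3 vertices {a, c, d} are pairwise adjacent, and any tree decomposition puts a clique entirely inside one bag — forcing width ≥ 2. Hence tw(G) = 2 exactly.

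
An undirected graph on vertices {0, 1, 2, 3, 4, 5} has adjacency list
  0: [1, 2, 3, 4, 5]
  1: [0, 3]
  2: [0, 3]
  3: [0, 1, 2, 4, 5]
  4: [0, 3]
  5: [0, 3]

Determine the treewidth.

2

A width-2 tree decomposition is:
Bags: B1 = {0, 2, 3}  B2 = {0, 3, 5}  B3 = {0, 1, 3}  B4 = {0, 3, 4}
Tree: B1–B2, B2–B3, B3–B4
Every bag has size at most 3, so the width is 3 − 1 = 2 and tw(G) ≤ 2. On the other hand G contains the 3-clique {0, 1, 3}. A clique must lie in a single bag of any decomposition, so no decomposition can have width below 2. Combining the bounds, tw(G) = 2.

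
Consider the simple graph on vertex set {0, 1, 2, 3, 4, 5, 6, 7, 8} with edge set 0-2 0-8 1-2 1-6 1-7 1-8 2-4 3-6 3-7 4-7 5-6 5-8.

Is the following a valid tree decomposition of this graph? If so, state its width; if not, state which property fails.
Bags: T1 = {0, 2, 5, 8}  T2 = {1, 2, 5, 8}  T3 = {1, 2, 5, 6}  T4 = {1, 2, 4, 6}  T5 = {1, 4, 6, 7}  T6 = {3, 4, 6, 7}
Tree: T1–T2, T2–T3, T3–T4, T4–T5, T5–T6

Yes; width 3.

Checking the three conditions: (i) the bags cover all of {0, 1, 2, 3, 4, 5, 6, 7, 8}; (ii) for each edge, some bag contains both endpoints; (iii) the bags containing any fixed vertex form a subtree. All hold, so the decomposition is valid with width 4 − 1 = 3.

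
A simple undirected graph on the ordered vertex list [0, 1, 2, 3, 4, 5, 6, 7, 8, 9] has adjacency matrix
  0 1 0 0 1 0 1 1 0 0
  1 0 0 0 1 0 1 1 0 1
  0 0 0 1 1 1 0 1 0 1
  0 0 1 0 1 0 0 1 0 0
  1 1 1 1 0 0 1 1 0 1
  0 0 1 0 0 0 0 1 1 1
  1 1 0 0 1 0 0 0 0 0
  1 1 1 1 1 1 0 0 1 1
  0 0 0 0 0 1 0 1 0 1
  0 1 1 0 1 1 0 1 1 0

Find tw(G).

3

A width-3 tree decomposition is:
Bags: B1 = {2, 3, 4, 7}  B2 = {2, 4, 7, 9}  B3 = {2, 5, 7, 9}  B4 = {5, 7, 8, 9}  B5 = {1, 4, 7, 9}  B6 = {0, 1, 4, 7}  B7 = {0, 1, 4, 6}
Tree: B1–B2, B2–B3, B3–B4, B2–B5, B5–B6, B6–B7
The largest bag has 4 vertices, giving width 3; this decomposition certifies tw(G) ≤ 3. For the lower bound, the 4 vertices {0, 1, 4, 6} are pairwise adjacent, and any tree decomposition puts a clique entirely inside one bag — forcing width ≥ 3. Combining the bounds, tw(G) = 3.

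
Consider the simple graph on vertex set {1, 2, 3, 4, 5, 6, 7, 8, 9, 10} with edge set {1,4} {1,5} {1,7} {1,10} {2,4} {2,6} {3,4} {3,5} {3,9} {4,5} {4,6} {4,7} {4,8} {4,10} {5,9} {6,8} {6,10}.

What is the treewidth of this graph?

2

A width-2 tree decomposition is:
Bags: B1 = {1, 4, 5}  B2 = {1, 4, 10}  B3 = {4, 6, 10}  B4 = {1, 4, 7}  B5 = {3, 4, 5}  B6 = {4, 6, 8}  B7 = {3, 5, 9}  B8 = {2, 4, 6}
Tree: B1–B2, B2–B3, B1–B4, B1–B5, B3–B6, B5–B7, B3–B8
Every bag has size at most 3, so the width is 3 − 1 = 2 and tw(G) ≤ 2. For the lower bound, the 3 vertices {3, 5, 9} are pairwise adjacent, and any tree decomposition puts a clique entirely inside one bag — forcing width ≥ 2. Therefore the treewidth is 2.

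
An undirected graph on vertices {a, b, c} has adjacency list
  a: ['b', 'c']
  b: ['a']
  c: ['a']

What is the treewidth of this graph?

A width-1 tree decomposition is:
Bags: B1 = {a, c}  B2 = {a, b}
Tree: B1–B2
Every bag has size at most 2, so the width is 2 − 1 = 1 and tw(G) ≤ 1. Since G has at least one edge (e.g. c–a), it is not an edgeless graph, so tw(G) ≥ 1. Hence tw(G) = 1 exactly.

1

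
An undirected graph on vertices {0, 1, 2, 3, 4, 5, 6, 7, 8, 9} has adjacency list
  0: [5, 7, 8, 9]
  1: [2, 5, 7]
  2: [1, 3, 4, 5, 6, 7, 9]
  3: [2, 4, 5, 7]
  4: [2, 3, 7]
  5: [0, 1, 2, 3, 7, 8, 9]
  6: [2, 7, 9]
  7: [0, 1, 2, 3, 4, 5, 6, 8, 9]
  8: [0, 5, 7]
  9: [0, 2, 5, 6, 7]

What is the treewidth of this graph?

A width-3 tree decomposition is:
Bags: B1 = {1, 2, 5, 7}  B2 = {2, 5, 7, 9}  B3 = {2, 3, 5, 7}  B4 = {0, 5, 7, 9}  B5 = {2, 6, 7, 9}  B6 = {0, 5, 7, 8}  B7 = {2, 3, 4, 7}
Tree: B1–B2, B2–B3, B2–B4, B2–B5, B4–B6, B3–B7
Every bag has size at most 4, so the width is 4 − 1 = 3 and tw(G) ≤ 3. For the lower bound, the 4 vertices {0, 5, 7, 8} are pairwise adjacent, and any tree decomposition puts a clique entirely inside one bag — forcing width ≥ 3. Hence tw(G) = 3 exactly.

3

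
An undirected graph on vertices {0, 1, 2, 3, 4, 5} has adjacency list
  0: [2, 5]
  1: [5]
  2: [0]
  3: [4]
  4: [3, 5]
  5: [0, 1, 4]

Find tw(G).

1

A width-1 tree decomposition is:
Bags: B1 = {0, 5}  B2 = {1, 5}  B3 = {4, 5}  B4 = {3, 4}  B5 = {0, 2}
Tree: B1–B2, B2–B3, B3–B4, B1–B5
Each bag holds 2 vertices, so the decomposition has width 1, which upper-bounds the treewidth. Any graph with an edge has treewidth ≥ 1, and G has the edge 5–0. The upper and lower bounds meet at 1, so that is the treewidth.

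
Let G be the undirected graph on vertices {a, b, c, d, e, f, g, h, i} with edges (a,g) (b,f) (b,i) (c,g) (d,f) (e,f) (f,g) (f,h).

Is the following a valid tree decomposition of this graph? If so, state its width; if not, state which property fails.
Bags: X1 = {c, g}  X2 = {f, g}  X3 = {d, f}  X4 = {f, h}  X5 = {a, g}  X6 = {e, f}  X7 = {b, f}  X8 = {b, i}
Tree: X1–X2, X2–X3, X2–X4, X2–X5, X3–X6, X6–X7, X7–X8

Yes; width 1.

Checking the three conditions: (i) the bags cover all of {a, b, c, d, e, f, g, h, i}; (ii) for each edge, some bag contains both endpoints; (iii) the bags containing any fixed vertex form a subtree. All hold, so the decomposition is valid with width 2 − 1 = 1.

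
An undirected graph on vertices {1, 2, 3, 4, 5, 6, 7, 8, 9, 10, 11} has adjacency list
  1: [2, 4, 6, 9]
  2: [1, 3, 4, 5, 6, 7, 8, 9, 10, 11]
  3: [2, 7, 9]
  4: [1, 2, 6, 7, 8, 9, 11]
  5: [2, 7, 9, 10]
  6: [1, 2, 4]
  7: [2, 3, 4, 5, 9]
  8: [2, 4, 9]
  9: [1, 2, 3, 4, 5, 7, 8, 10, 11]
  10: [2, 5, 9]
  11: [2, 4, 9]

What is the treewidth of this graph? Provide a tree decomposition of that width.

The largest bag has 4 vertices, giving width 3; this decomposition certifies tw(G) ≤ 3. On the other hand G contains the 4-clique {2, 5, 9, 10}. A clique must lie in a single bag of any decomposition, so no decomposition can have width below 3. Hence tw(G) = 3 exactly.

Treewidth 3.
Bags: B1 = {2, 5, 7, 9}  B2 = {2, 4, 7, 9}  B3 = {2, 4, 8, 9}  B4 = {2, 4, 9, 11}  B5 = {2, 3, 7, 9}  B6 = {1, 2, 4, 9}  B7 = {1, 2, 4, 6}  B8 = {2, 5, 9, 10}
Tree: B1–B2, B2–B3, B3–B4, B2–B5, B2–B6, B6–B7, B1–B8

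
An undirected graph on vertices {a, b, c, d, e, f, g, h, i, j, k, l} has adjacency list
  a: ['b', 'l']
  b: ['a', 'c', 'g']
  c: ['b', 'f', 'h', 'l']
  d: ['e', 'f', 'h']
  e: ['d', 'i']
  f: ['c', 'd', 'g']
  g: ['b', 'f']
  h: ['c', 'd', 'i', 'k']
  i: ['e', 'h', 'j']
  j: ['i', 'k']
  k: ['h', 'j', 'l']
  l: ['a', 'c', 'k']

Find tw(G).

A width-3 tree decomposition is:
Bags: B1 = {a, b, g, l}  B2 = {b, c, g, l}  B3 = {c, f, g, l}  B4 = {c, f, k, l}  B5 = {c, f, h, k}  B6 = {d, f, h, k}  B7 = {d, h, j, k}  B8 = {d, h, i, j}  B9 = {d, e, i, j}
Tree: B1–B2, B2–B3, B3–B4, B4–B5, B5–B6, B6–B7, B7–B8, B8–B9
The largest bag has 4 vertices, giving width 3; this decomposition certifies tw(G) ≤ 3. For the lower bound: the 4 vertex sets {a,b,g}, {l}, {c}, {d,f,h,k} are disjoint, each induces a connected subgraph, and every pair is joined by at least one edge of G. Contracting each set to a single vertex therefore yields K_{4} as a minor, and since treewidth is minor-monotone, tw(G) ≥ tw(K_{4}) = 3. Hence tw(G) = 3 exactly.

3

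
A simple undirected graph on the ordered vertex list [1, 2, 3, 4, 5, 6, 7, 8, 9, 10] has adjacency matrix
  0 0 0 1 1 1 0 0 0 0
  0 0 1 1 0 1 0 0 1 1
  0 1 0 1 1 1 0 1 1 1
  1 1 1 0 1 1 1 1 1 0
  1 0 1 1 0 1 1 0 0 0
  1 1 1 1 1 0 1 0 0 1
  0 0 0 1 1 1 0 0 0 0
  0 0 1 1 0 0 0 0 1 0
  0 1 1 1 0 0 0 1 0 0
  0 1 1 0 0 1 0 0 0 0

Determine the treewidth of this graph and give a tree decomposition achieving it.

Treewidth 3.
One such decomposition:
Bags: B1 = {2, 3, 4, 6}  B2 = {2, 3, 4, 9}  B3 = {3, 4, 8, 9}  B4 = {2, 3, 6, 10}  B5 = {3, 4, 5, 6}  B6 = {4, 5, 6, 7}  B7 = {1, 4, 5, 6}
Tree: B1–B2, B2–B3, B1–B4, B1–B5, B5–B6, B5–B7

Every bag has size at most 4, so the width is 4 − 1 = 3 and tw(G) ≤ 3. On the other hand G contains the 4-clique {2, 3, 6, 10}. A clique must lie in a single bag of any decomposition, so no decomposition can have width below 3. Therefore the treewidth is 3.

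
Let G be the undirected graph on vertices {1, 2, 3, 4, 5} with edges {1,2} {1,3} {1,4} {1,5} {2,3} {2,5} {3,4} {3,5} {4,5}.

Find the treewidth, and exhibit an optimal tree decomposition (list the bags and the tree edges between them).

The largest bag has 4 vertices, giving width 3; this decomposition certifies tw(G) ≤ 3. On the other hand G contains the 4-clique {1, 2, 3, 5}. A clique must lie in a single bag of any decomposition, so no decomposition can have width below 3. The upper and lower bounds meet at 3, so that is the treewidth.

Treewidth 3.
Bags: B1 = {1, 2, 3, 5}  B2 = {1, 3, 4, 5}
Tree: B1–B2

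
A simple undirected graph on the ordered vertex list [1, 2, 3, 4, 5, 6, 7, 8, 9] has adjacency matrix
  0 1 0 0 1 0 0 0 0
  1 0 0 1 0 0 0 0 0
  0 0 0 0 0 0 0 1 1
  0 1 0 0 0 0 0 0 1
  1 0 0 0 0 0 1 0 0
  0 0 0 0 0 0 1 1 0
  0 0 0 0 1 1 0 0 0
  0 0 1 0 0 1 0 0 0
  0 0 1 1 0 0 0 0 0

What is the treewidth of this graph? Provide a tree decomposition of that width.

Every bag has size at most 3, so the width is 3 − 1 = 2 and tw(G) ≤ 2. Since 5–7–6–8–3–9–4–2–1–5 is a cycle in G, G is not acyclic. Forests are exactly the graphs of treewidth ≤ 1, so tw(G) ≥ 2. The upper and lower bounds meet at 2, so that is the treewidth.

Treewidth 2.
One optimal decomposition is:
Bags: B1 = {5, 6, 7}  B2 = {5, 6, 8}  B3 = {3, 5, 8}  B4 = {3, 5, 9}  B5 = {4, 5, 9}  B6 = {2, 4, 5}  B7 = {1, 2, 5}
Tree: B1–B2, B2–B3, B3–B4, B4–B5, B5–B6, B6–B7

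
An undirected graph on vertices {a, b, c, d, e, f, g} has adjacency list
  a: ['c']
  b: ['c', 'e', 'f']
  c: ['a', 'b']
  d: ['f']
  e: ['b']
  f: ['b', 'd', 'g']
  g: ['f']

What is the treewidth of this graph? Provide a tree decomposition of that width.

Treewidth 1.
One optimal decomposition is:
Bags: B1 = {b, c}  B2 = {b, f}  B3 = {b, e}  B4 = {d, f}  B5 = {a, c}  B6 = {f, g}
Tree: B1–B2, B2–B3, B2–B4, B1–B5, B4–B6

Every bag has size at most 2, so the width is 2 − 1 = 1 and tw(G) ≤ 1. G has an edge, so its treewidth is at least 1. Hence tw(G) = 1 exactly.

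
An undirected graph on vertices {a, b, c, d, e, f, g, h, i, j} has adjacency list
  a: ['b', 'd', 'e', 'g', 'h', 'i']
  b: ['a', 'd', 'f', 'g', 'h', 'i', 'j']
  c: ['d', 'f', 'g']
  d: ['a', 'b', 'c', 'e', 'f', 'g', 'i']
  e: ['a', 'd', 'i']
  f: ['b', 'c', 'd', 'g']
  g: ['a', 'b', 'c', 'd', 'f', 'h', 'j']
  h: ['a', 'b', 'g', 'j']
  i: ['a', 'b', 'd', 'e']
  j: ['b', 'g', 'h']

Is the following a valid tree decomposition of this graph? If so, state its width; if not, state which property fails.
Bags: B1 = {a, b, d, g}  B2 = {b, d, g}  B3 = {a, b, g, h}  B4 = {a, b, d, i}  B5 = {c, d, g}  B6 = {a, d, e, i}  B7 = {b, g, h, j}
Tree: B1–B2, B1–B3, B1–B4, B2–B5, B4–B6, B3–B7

No — vertex f appears in no bag.

A tree decomposition must satisfy three properties: every vertex lies in some bag; for every edge, both endpoints lie together in some bag; and for every vertex, the bags containing it form a connected subtree. Here vertex f appears in no bag, so the decomposition is invalid.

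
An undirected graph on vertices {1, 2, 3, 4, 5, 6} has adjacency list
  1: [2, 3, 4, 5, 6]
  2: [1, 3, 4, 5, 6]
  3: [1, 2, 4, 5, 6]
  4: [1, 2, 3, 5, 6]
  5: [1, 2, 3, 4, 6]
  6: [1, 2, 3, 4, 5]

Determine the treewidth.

A width-5 tree decomposition is:
Bags: B1 = {1, 2, 3, 4, 5, 6}
Tree: (single bag)
A single bag containing all 6 vertices is trivially a valid decomposition of width 5. On the other hand G contains the 6-clique {1, 2, 3, 4, 5, 6}. A clique must lie in a single bag of any decomposition, so no decomposition can have width below 5. The upper and lower bounds meet at 5, so that is the treewidth.

5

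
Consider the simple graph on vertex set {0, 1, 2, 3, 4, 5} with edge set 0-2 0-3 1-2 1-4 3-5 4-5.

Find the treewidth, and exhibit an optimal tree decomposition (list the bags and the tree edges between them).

Every bag has size at most 3, so the width is 3 − 1 = 2 and tw(G) ≤ 2. Since 5–4–1–2–0–3–5 is a cycle in G, G is not acyclic. Forests are exactly the graphs of treewidth ≤ 1, so tw(G) ≥ 2. Therefore the treewidth is 2.

Treewidth 2.
One optimal decomposition is:
Bags: B1 = {1, 4, 5}  B2 = {1, 2, 5}  B3 = {0, 2, 5}  B4 = {0, 3, 5}
Tree: B1–B2, B2–B3, B3–B4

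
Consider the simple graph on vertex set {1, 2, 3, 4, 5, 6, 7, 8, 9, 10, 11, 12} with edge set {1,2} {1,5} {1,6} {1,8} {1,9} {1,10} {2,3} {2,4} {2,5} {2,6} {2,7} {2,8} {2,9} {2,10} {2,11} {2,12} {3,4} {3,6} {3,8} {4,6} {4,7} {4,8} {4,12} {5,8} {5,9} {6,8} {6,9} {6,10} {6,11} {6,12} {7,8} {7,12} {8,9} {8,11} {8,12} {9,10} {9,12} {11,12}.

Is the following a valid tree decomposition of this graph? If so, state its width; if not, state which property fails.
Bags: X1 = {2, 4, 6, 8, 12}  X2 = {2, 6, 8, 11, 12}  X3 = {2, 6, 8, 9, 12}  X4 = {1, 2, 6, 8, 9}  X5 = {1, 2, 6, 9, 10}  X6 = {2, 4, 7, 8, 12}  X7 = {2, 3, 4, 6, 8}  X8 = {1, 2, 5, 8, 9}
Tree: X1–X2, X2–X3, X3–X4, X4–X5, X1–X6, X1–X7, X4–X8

Yes; width 4.

Checking the three conditions: (i) the bags cover all of {1, 2, 3, 4, 5, 6, 7, 8, 9, 10, 11, 12}; (ii) for each edge, some bag contains both endpoints; (iii) the bags containing any fixed vertex form a subtree. All hold, so the decomposition is valid with width 5 − 1 = 4.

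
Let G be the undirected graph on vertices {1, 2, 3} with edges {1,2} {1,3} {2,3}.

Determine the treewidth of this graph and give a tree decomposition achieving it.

With just one bag of size 3, the width is 3 − 1 = 2, so tw(G) ≤ 2. For the lower bound, the 3 vertices {1, 2, 3} are pairwise adjacent, and any tree decomposition puts a clique entirely inside one bag — forcing width ≥ 2. Combining the bounds, tw(G) = 2.

Treewidth 2.
Bags: B1 = {1, 2, 3}
Tree: (single bag)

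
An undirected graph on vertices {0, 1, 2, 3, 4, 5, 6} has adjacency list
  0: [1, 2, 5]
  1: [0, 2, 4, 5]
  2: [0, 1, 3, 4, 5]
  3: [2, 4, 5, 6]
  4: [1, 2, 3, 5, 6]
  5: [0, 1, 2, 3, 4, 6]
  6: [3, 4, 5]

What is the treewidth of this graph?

A width-3 tree decomposition is:
Bags: B1 = {2, 3, 4, 5}  B2 = {1, 2, 4, 5}  B3 = {0, 1, 2, 5}  B4 = {3, 4, 5, 6}
Tree: B1–B2, B2–B3, B1–B4
Every bag has size at most 4, so the width is 4 − 1 = 3 and tw(G) ≤ 3. For the lower bound, the 4 vertices {0, 1, 2, 5} are pairwise adjacent, and any tree decomposition puts a clique entirely inside one bag — forcing width ≥ 3. Combining the bounds, tw(G) = 3.

3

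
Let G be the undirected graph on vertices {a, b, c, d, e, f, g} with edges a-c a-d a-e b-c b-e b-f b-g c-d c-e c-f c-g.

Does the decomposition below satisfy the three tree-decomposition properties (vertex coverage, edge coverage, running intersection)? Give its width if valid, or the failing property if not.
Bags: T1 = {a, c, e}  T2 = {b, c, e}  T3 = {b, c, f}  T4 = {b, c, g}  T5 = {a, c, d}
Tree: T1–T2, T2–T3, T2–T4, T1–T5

Checking the three conditions: (i) the bags cover all of {a, b, c, d, e, f, g}; (ii) for each edge, some bag contains both endpoints; (iii) the bags containing any fixed vertex form a subtree. All hold, so the decomposition is valid with width 3 − 1 = 2.

Yes; width 2.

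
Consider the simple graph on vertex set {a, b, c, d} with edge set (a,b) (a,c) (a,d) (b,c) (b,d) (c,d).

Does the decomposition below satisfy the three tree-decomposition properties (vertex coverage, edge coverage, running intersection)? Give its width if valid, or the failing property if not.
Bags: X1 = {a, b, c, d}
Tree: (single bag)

Checking the three conditions: (i) the bags cover all of {a, b, c, d}; (ii) for each edge, some bag contains both endpoints; (iii) the bags containing any fixed vertex form a subtree. All hold, so the decomposition is valid with width 4 − 1 = 3.

Yes; width 3.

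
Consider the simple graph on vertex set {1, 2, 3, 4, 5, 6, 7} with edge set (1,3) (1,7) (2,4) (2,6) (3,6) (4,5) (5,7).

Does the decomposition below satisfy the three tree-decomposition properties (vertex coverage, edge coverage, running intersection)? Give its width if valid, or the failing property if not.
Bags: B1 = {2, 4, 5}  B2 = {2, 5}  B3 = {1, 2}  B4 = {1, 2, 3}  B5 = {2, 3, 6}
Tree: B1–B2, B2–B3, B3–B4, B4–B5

A tree decomposition must satisfy three properties: every vertex lies in some bag; for every edge, both endpoints lie together in some bag; and for every vertex, the bags containing it form a connected subtree. Here vertex 7 appears in no bag, so the decomposition is invalid.

No — vertex 7 appears in no bag.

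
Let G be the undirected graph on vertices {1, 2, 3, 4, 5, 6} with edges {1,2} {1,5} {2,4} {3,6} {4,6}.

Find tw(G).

1

A width-1 tree decomposition is:
Bags: B1 = {1, 5}  B2 = {1, 2}  B3 = {2, 4}  B4 = {4, 6}  B5 = {3, 6}
Tree: B1–B2, B2–B3, B3–B4, B4–B5
The largest bag has 2 vertices, giving width 1; this decomposition certifies tw(G) ≤ 1. Since G has at least one edge (e.g. 5–1), it is not an edgeless graph, so tw(G) ≥ 1. Therefore the treewidth is 1.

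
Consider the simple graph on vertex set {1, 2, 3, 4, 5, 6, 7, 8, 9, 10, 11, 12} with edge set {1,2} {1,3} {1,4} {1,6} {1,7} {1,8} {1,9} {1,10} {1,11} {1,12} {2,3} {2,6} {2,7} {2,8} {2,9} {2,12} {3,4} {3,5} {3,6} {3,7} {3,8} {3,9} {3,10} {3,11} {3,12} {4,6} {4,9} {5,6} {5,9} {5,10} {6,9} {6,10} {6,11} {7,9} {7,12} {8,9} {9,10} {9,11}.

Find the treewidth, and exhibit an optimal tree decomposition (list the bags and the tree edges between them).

Every bag has size at most 5, so the width is 5 − 1 = 4 and tw(G) ≤ 4. On the other hand G contains the 5-clique {1, 2, 3, 8, 9}. A clique must lie in a single bag of any decomposition, so no decomposition can have width below 4. Hence tw(G) = 4 exactly.

Treewidth 4.
Bags: B1 = {3, 5, 6, 9, 10}  B2 = {1, 3, 6, 9, 10}  B3 = {1, 2, 3, 6, 9}  B4 = {1, 3, 4, 6, 9}  B5 = {1, 3, 6, 9, 11}  B6 = {1, 2, 3, 7, 9}  B7 = {1, 2, 3, 8, 9}  B8 = {1, 2, 3, 7, 12}
Tree: B1–B2, B2–B3, B2–B4, B4–B5, B3–B6, B6–B7, B6–B8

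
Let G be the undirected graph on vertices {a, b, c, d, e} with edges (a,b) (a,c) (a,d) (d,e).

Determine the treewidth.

A width-1 tree decomposition is:
Bags: B1 = {a, d}  B2 = {a, c}  B3 = {a, b}  B4 = {d, e}
Tree: B1–B2, B1–B3, B1–B4
Every bag has size at most 2, so the width is 2 − 1 = 1 and tw(G) ≤ 1. G has an edge, so its treewidth is at least 1. Therefore the treewidth is 1.

1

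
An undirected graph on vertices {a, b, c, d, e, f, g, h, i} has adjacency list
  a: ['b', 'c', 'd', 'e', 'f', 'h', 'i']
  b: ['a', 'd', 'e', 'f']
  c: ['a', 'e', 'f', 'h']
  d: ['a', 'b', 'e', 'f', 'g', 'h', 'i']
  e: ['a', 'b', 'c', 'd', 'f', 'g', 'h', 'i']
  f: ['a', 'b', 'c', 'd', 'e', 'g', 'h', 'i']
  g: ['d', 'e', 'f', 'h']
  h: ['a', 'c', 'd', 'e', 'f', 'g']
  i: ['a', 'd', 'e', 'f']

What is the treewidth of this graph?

4

A width-4 tree decomposition is:
Bags: B1 = {a, d, e, f, i}  B2 = {a, b, d, e, f}  B3 = {a, d, e, f, h}  B4 = {a, c, e, f, h}  B5 = {d, e, f, g, h}
Tree: B1–B2, B2–B3, B3–B4, B3–B5
Every bag has size at most 5, so the width is 5 − 1 = 4 and tw(G) ≤ 4. Conversely, {d, e, f, g, h} is a clique of size 5, and the vertices of any clique must share a bag in every tree decomposition; so some bag has ≥ 5 vertices and tw(G) ≥ 4. Combining the bounds, tw(G) = 4.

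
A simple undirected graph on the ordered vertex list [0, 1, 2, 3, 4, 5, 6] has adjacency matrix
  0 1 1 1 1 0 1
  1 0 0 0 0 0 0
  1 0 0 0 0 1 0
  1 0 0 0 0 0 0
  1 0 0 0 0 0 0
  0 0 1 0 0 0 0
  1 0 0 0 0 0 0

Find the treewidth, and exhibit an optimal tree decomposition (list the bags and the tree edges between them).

Treewidth 1.
One optimal decomposition is:
Bags: B1 = {0, 2}  B2 = {0, 1}  B3 = {0, 4}  B4 = {0, 3}  B5 = {0, 6}  B6 = {2, 5}
Tree: B1–B2, B1–B3, B2–B4, B1–B5, B1–B6

Each bag holds 2 vertices, so the decomposition has width 1, which upper-bounds the treewidth. Since G has at least one edge (e.g. 0–2), it is not an edgeless graph, so tw(G) ≥ 1. The upper and lower bounds meet at 1, so that is the treewidth.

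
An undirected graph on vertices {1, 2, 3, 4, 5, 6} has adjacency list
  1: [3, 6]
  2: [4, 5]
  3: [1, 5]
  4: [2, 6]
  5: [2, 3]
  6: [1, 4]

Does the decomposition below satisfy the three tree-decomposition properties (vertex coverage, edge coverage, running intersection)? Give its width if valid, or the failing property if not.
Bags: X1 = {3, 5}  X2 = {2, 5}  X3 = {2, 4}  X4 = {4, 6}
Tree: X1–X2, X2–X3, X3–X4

A tree decomposition must satisfy three properties: every vertex lies in some bag; for every edge, both endpoints lie together in some bag; and for every vertex, the bags containing it form a connected subtree. Here vertex 1 appears in no bag, so the decomposition is invalid.

No — vertex 1 appears in no bag.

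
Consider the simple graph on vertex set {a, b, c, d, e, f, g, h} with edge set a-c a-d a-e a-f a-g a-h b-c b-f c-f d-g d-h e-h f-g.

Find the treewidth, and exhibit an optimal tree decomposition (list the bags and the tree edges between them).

Treewidth 2.
Bags: B1 = {a, c, f}  B2 = {a, f, g}  B3 = {a, d, g}  B4 = {a, d, h}  B5 = {a, e, h}  B6 = {b, c, f}
Tree: B1–B2, B2–B3, B3–B4, B4–B5, B1–B6

Every bag has size at most 3, so the width is 3 − 1 = 2 and tw(G) ≤ 2. Conversely, {a, d, g} is a clique of size 3, and the vertices of any clique must share a bag in every tree decomposition; so some bag has ≥ 3 vertices and tw(G) ≥ 2. Hence tw(G) = 2 exactly.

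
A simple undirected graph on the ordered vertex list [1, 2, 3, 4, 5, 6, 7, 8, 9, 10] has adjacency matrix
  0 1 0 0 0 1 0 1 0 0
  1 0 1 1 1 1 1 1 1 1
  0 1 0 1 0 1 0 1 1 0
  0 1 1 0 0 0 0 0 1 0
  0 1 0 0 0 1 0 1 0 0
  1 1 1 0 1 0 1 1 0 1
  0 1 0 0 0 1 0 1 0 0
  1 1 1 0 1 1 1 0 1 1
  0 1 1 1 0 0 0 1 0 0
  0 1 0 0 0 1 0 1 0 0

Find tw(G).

3

A width-3 tree decomposition is:
Bags: B1 = {2, 3, 6, 8}  B2 = {2, 6, 8, 10}  B3 = {2, 3, 8, 9}  B4 = {2, 3, 4, 9}  B5 = {2, 5, 6, 8}  B6 = {1, 2, 6, 8}  B7 = {2, 6, 7, 8}
Tree: B1–B2, B1–B3, B3–B4, B1–B5, B2–B6, B2–B7
Each bag holds 4 vertices, so the decomposition has width 3, which upper-bounds the treewidth. Conversely, {2, 3, 8, 9} is a clique of size 4, and the vertices of any clique must share a bag in every tree decomposition; so some bag has ≥ 4 vertices and tw(G) ≥ 3. Therefore the treewidth is 3.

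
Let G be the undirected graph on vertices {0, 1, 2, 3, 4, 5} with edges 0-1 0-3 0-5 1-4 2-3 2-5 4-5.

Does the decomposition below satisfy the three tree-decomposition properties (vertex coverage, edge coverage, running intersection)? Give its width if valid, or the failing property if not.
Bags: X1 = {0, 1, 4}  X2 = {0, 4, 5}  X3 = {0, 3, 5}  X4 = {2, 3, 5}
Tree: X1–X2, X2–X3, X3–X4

Vertex coverage: the bags together contain {0, 1, 2, 3, 4, 5}, the full vertex set. Edge coverage: each edge of G has both endpoints in at least one bag. Running intersection: for every vertex, the bags containing it form a connected subtree. All three properties hold, so this is a valid tree decomposition of width max|bag| − 1 = 2, and hence tw(G) ≤ 2.

Yes; width 2.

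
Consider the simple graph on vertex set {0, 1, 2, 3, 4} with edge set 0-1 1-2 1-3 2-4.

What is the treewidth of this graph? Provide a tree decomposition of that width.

Treewidth 1.
Bags: B1 = {0, 1}  B2 = {1, 3}  B3 = {1, 2}  B4 = {2, 4}
Tree: B1–B2, B1–B3, B3–B4

The largest bag has 2 vertices, giving width 1; this decomposition certifies tw(G) ≤ 1. Since G has at least one edge (e.g. 1–0), it is not an edgeless graph, so tw(G) ≥ 1. Combining the bounds, tw(G) = 1.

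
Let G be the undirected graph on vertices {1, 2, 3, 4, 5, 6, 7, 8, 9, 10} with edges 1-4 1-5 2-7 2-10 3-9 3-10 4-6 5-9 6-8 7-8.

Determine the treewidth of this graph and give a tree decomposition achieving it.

Each bag holds 3 vertices, so the decomposition has width 2, which upper-bounds the treewidth. For the lower bound, G contains the cycle 3–9–5–1–4–6–8–7–2–10–3, so G is not a forest; only forests have treewidth ≤ 1, hence tw(G) ≥ 2. The upper and lower bounds meet at 2, so that is the treewidth.

Treewidth 2.
One such decomposition:
Bags: B1 = {3, 5, 9}  B2 = {1, 3, 5}  B3 = {1, 3, 4}  B4 = {3, 4, 6}  B5 = {3, 6, 8}  B6 = {3, 7, 8}  B7 = {2, 3, 7}  B8 = {2, 3, 10}
Tree: B1–B2, B2–B3, B3–B4, B4–B5, B5–B6, B6–B7, B7–B8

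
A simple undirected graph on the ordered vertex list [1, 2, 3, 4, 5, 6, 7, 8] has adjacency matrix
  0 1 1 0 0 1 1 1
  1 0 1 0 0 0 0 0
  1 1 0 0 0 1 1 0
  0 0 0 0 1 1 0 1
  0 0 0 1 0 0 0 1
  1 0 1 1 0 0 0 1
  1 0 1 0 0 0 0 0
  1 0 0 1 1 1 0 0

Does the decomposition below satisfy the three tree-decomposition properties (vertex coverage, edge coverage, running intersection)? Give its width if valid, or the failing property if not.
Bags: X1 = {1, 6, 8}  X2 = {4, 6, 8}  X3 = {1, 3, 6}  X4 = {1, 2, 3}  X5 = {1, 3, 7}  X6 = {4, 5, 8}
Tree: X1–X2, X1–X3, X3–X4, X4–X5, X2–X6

Yes; width 2.

Vertex coverage: the bags together contain {1, 2, 3, 4, 5, 6, 7, 8}, the full vertex set. Edge coverage: each edge of G has both endpoints in at least one bag. Running intersection: for every vertex, the bags containing it form a connected subtree. All three properties hold, so this is a valid tree decomposition of width max|bag| − 1 = 2, and hence tw(G) ≤ 2.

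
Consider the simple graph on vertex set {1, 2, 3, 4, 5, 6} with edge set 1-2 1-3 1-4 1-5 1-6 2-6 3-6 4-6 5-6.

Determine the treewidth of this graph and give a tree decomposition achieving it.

The largest bag has 3 vertices, giving width 2; this decomposition certifies tw(G) ≤ 2. For the lower bound, the 3 vertices {1, 2, 6} are pairwise adjacent, and any tree decomposition puts a clique entirely inside one bag — forcing width ≥ 2. Therefore the treewidth is 2.

Treewidth 2.
One optimal decomposition is:
Bags: B1 = {1, 4, 6}  B2 = {1, 2, 6}  B3 = {1, 5, 6}  B4 = {1, 3, 6}
Tree: B1–B2, B1–B3, B1–B4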